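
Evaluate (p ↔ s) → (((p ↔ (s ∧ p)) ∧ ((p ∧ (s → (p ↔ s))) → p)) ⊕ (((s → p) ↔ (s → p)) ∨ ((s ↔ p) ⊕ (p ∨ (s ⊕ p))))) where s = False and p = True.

p ↔ s = True ↔ False = False
s ∧ p = False ∧ True = False
p ↔ (s ∧ p) = True ↔ False = False
p ↔ s = True ↔ False = False
s → (p ↔ s) = False → False = True
p ∧ (s → (p ↔ s)) = True ∧ True = True
(p ∧ (s → (p ↔ s))) → p = True → True = True
(p ↔ (s ∧ p)) ∧ ((p ∧ (s → (p ↔ s))) → p) = False ∧ True = False
s → p = False → True = True
s → p = False → True = True
(s → p) ↔ (s → p) = True ↔ True = True
s ↔ p = False ↔ True = False
s ⊕ p = False ⊕ True = True
p ∨ (s ⊕ p) = True ∨ True = True
(s ↔ p) ⊕ (p ∨ (s ⊕ p)) = False ⊕ True = True
((s → p) ↔ (s → p)) ∨ ((s ↔ p) ⊕ (p ∨ (s ⊕ p))) = True ∨ True = True
((p ↔ (s ∧ p)) ∧ ((p ∧ (s → (p ↔ s))) → p)) ⊕ (((s → p) ↔ (s → p)) ∨ ((s ↔ p) ⊕ (p ∨ (s ⊕ p)))) = False ⊕ True = True
(p ↔ s) → (((p ↔ (s ∧ p)) ∧ ((p ∧ (s → (p ↔ s))) → p)) ⊕ (((s → p) ↔ (s → p)) ∨ ((s ↔ p) ⊕ (p ∨ (s ⊕ p))))) = False → True = True

True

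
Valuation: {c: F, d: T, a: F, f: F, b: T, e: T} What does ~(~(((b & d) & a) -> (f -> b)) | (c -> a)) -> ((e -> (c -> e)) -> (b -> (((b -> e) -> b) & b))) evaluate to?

Substituting c=F, d=T, a=F, f=F, b=T, e=T:
b & d = T & T = T
(b & d) & a = T & F = F
f -> b = F -> T = T
((b & d) & a) -> (f -> b) = F -> T = T
~(((b & d) & a) -> (f -> b)) = ~T = F
c -> a = F -> F = T
~(((b & d) & a) -> (f -> b)) | (c -> a) = F | T = T
~(~(((b & d) & a) -> (f -> b)) | (c -> a)) = ~T = F
c -> e = F -> T = T
e -> (c -> e) = T -> T = T
b -> e = T -> T = T
(b -> e) -> b = T -> T = T
((b -> e) -> b) & b = T & T = T
b -> (((b -> e) -> b) & b) = T -> T = T
(e -> (c -> e)) -> (b -> (((b -> e) -> b) & b)) = T -> T = T
~(~(((b & d) & a) -> (f -> b)) | (c -> a)) -> ((e -> (c -> e)) -> (b -> (((b -> e) -> b) & b))) = F -> T = T

T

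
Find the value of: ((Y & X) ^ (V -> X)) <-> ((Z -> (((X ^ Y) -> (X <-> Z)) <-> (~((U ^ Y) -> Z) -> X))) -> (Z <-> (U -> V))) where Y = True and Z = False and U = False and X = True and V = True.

Y & X = True & True = True
V -> X = True -> True = True
(Y & X) ^ (V -> X) = True ^ True = False
X ^ Y = True ^ True = False
X <-> Z = True <-> False = False
(X ^ Y) -> (X <-> Z) = False -> False = True
U ^ Y = False ^ True = True
(U ^ Y) -> Z = True -> False = False
~((U ^ Y) -> Z) = ~False = True
~((U ^ Y) -> Z) -> X = True -> True = True
((X ^ Y) -> (X <-> Z)) <-> (~((U ^ Y) -> Z) -> X) = True <-> True = True
Z -> (((X ^ Y) -> (X <-> Z)) <-> (~((U ^ Y) -> Z) -> X)) = False -> True = True
U -> V = False -> True = True
Z <-> (U -> V) = False <-> True = False
(Z -> (((X ^ Y) -> (X <-> Z)) <-> (~((U ^ Y) -> Z) -> X))) -> (Z <-> (U -> V)) = True -> False = False
((Y & X) ^ (V -> X)) <-> ((Z -> (((X ^ Y) -> (X <-> Z)) <-> (~((U ^ Y) -> Z) -> X))) -> (Z <-> (U -> V))) = False <-> False = True

True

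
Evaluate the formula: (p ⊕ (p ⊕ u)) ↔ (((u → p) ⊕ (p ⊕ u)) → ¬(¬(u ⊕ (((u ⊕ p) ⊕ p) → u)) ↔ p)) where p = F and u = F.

Substituting p=F, u=F:
p ⊕ u = F ⊕ F = F
p ⊕ (p ⊕ u) = F ⊕ F = F
u → p = F → F = T
p ⊕ u = F ⊕ F = F
(u → p) ⊕ (p ⊕ u) = T ⊕ F = T
u ⊕ p = F ⊕ F = F
(u ⊕ p) ⊕ p = F ⊕ F = F
((u ⊕ p) ⊕ p) → u = F → F = T
u ⊕ (((u ⊕ p) ⊕ p) → u) = F ⊕ T = T
¬(u ⊕ (((u ⊕ p) ⊕ p) → u)) = ¬T = F
¬(u ⊕ (((u ⊕ p) ⊕ p) → u)) ↔ p = F ↔ F = T
¬(¬(u ⊕ (((u ⊕ p) ⊕ p) → u)) ↔ p) = ¬T = F
((u → p) ⊕ (p ⊕ u)) → ¬(¬(u ⊕ (((u ⊕ p) ⊕ p) → u)) ↔ p) = T → F = F
(p ⊕ (p ⊕ u)) ↔ (((u → p) ⊕ (p ⊕ u)) → ¬(¬(u ⊕ (((u ⊕ p) ⊕ p) → u)) ↔ p)) = F ↔ F = T

T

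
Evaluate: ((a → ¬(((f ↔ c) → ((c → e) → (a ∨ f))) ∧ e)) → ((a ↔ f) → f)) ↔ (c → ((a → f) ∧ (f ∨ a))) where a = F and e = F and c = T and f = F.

T

Substituting a=F, e=F, c=T, f=F:
f ↔ c = F ↔ T = F
c → e = T → F = F
a ∨ f = F ∨ F = F
(c → e) → (a ∨ f) = F → F = T
(f ↔ c) → ((c → e) → (a ∨ f)) = F → T = T
((f ↔ c) → ((c → e) → (a ∨ f))) ∧ e = T ∧ F = F
¬(((f ↔ c) → ((c → e) → (a ∨ f))) ∧ e) = ¬F = T
a → ¬(((f ↔ c) → ((c → e) → (a ∨ f))) ∧ e) = F → T = T
a ↔ f = F ↔ F = T
(a ↔ f) → f = T → F = F
(a → ¬(((f ↔ c) → ((c → e) → (a ∨ f))) ∧ e)) → ((a ↔ f) → f) = T → F = F
a → f = F → F = T
f ∨ a = F ∨ F = F
(a → f) ∧ (f ∨ a) = T ∧ F = F
c → ((a → f) ∧ (f ∨ a)) = T → F = F
((a → ¬(((f ↔ c) → ((c → e) → (a ∨ f))) ∧ e)) → ((a ↔ f) → f)) ↔ (c → ((a → f) ∧ (f ∨ a))) = F ↔ F = T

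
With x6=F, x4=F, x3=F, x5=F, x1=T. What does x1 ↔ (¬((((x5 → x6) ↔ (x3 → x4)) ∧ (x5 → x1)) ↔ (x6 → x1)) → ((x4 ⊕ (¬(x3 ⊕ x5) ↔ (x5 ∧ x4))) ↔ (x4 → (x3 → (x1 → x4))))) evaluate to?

T

Substituting x6=F, x4=F, x3=F, x5=F, x1=T:
x5 → x6 = F → F = T
x3 → x4 = F → F = T
(x5 → x6) ↔ (x3 → x4) = T ↔ T = T
x5 → x1 = F → T = T
((x5 → x6) ↔ (x3 → x4)) ∧ (x5 → x1) = T ∧ T = T
x6 → x1 = F → T = T
(((x5 → x6) ↔ (x3 → x4)) ∧ (x5 → x1)) ↔ (x6 → x1) = T ↔ T = T
¬((((x5 → x6) ↔ (x3 → x4)) ∧ (x5 → x1)) ↔ (x6 → x1)) = ¬T = F
x3 ⊕ x5 = F ⊕ F = F
¬(x3 ⊕ x5) = ¬F = T
x5 ∧ x4 = F ∧ F = F
¬(x3 ⊕ x5) ↔ (x5 ∧ x4) = T ↔ F = F
x4 ⊕ (¬(x3 ⊕ x5) ↔ (x5 ∧ x4)) = F ⊕ F = F
x1 → x4 = T → F = F
x3 → (x1 → x4) = F → F = T
x4 → (x3 → (x1 → x4)) = F → T = T
(x4 ⊕ (¬(x3 ⊕ x5) ↔ (x5 ∧ x4))) ↔ (x4 → (x3 → (x1 → x4))) = F ↔ T = F
¬((((x5 → x6) ↔ (x3 → x4)) ∧ (x5 → x1)) ↔ (x6 → x1)) → ((x4 ⊕ (¬(x3 ⊕ x5) ↔ (x5 ∧ x4))) ↔ (x4 → (x3 → (x1 → x4)))) = F → F = T
x1 ↔ (¬((((x5 → x6) ↔ (x3 → x4)) ∧ (x5 → x1)) ↔ (x6 → x1)) → ((x4 ⊕ (¬(x3 ⊕ x5) ↔ (x5 ∧ x4))) ↔ (x4 → (x3 → (x1 → x4))))) = T ↔ T = T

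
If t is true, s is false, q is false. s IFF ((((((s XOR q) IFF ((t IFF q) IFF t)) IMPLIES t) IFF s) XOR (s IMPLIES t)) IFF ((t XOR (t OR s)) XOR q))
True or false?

true

s XOR q = false XOR false = false
t IFF q = true IFF false = false
(t IFF q) IFF t = false IFF true = false
(s XOR q) IFF ((t IFF q) IFF t) = false IFF false = true
((s XOR q) IFF ((t IFF q) IFF t)) IMPLIES t = true IMPLIES true = true
(((s XOR q) IFF ((t IFF q) IFF t)) IMPLIES t) IFF s = true IFF false = false
s IMPLIES t = false IMPLIES true = true
((((s XOR q) IFF ((t IFF q) IFF t)) IMPLIES t) IFF s) XOR (s IMPLIES t) = false XOR true = true
t OR s = true OR false = true
t XOR (t OR s) = true XOR true = false
(t XOR (t OR s)) XOR q = false XOR false = false
(((((s XOR q) IFF ((t IFF q) IFF t)) IMPLIES t) IFF s) XOR (s IMPLIES t)) IFF ((t XOR (t OR s)) XOR q) = true IFF false = false
s IFF ((((((s XOR q) IFF ((t IFF q) IFF t)) IMPLIES t) IFF s) XOR (s IMPLIES t)) IFF ((t XOR (t OR s)) XOR q)) = false IFF false = true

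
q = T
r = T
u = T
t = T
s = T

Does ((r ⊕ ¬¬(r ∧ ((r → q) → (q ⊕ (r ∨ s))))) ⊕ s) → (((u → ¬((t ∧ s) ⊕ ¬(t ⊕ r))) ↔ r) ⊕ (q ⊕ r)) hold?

T

r → q = T → T = T
r ∨ s = T ∨ T = T
q ⊕ (r ∨ s) = T ⊕ T = F
(r → q) → (q ⊕ (r ∨ s)) = T → F = F
r ∧ ((r → q) → (q ⊕ (r ∨ s))) = T ∧ F = F
¬(r ∧ ((r → q) → (q ⊕ (r ∨ s)))) = ¬F = T
¬¬(r ∧ ((r → q) → (q ⊕ (r ∨ s)))) = ¬T = F
r ⊕ ¬¬(r ∧ ((r → q) → (q ⊕ (r ∨ s)))) = T ⊕ F = T
(r ⊕ ¬¬(r ∧ ((r → q) → (q ⊕ (r ∨ s))))) ⊕ s = T ⊕ T = F
t ∧ s = T ∧ T = T
t ⊕ r = T ⊕ T = F
¬(t ⊕ r) = ¬F = T
(t ∧ s) ⊕ ¬(t ⊕ r) = T ⊕ T = F
¬((t ∧ s) ⊕ ¬(t ⊕ r)) = ¬F = T
u → ¬((t ∧ s) ⊕ ¬(t ⊕ r)) = T → T = T
(u → ¬((t ∧ s) ⊕ ¬(t ⊕ r))) ↔ r = T ↔ T = T
q ⊕ r = T ⊕ T = F
((u → ¬((t ∧ s) ⊕ ¬(t ⊕ r))) ↔ r) ⊕ (q ⊕ r) = T ⊕ F = T
((r ⊕ ¬¬(r ∧ ((r → q) → (q ⊕ (r ∨ s))))) ⊕ s) → (((u → ¬((t ∧ s) ⊕ ¬(t ⊕ r))) ↔ r) ⊕ (q ⊕ r)) = F → T = T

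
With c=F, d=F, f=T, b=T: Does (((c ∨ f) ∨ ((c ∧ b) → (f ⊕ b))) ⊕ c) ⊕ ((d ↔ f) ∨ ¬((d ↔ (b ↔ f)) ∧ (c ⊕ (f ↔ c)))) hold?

F

c ∨ f = F ∨ T = T
c ∧ b = F ∧ T = F
f ⊕ b = T ⊕ T = F
(c ∧ b) → (f ⊕ b) = F → F = T
(c ∨ f) ∨ ((c ∧ b) → (f ⊕ b)) = T ∨ T = T
((c ∨ f) ∨ ((c ∧ b) → (f ⊕ b))) ⊕ c = T ⊕ F = T
d ↔ f = F ↔ T = F
b ↔ f = T ↔ T = T
d ↔ (b ↔ f) = F ↔ T = F
f ↔ c = T ↔ F = F
c ⊕ (f ↔ c) = F ⊕ F = F
(d ↔ (b ↔ f)) ∧ (c ⊕ (f ↔ c)) = F ∧ F = F
¬((d ↔ (b ↔ f)) ∧ (c ⊕ (f ↔ c))) = ¬F = T
(d ↔ f) ∨ ¬((d ↔ (b ↔ f)) ∧ (c ⊕ (f ↔ c))) = F ∨ T = T
(((c ∨ f) ∨ ((c ∧ b) → (f ⊕ b))) ⊕ c) ⊕ ((d ↔ f) ∨ ¬((d ↔ (b ↔ f)) ∧ (c ⊕ (f ↔ c)))) = T ⊕ T = F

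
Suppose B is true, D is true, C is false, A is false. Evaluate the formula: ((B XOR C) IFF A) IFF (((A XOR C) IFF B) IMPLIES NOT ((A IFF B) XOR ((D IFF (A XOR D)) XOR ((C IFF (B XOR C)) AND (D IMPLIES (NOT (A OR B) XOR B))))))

Substituting B=true, D=true, C=false, A=false:
B XOR C = true XOR false = true
(B XOR C) IFF A = true IFF false = false
A XOR C = false XOR false = false
(A XOR C) IFF B = false IFF true = false
A IFF B = false IFF true = false
A XOR D = false XOR true = true
D IFF (A XOR D) = true IFF true = true
B XOR C = true XOR false = true
C IFF (B XOR C) = false IFF true = false
A OR B = false OR true = true
NOT (A OR B) = NOT true = false
NOT (A OR B) XOR B = false XOR true = true
D IMPLIES (NOT (A OR B) XOR B) = true IMPLIES true = true
(C IFF (B XOR C)) AND (D IMPLIES (NOT (A OR B) XOR B)) = false AND true = false
(D IFF (A XOR D)) XOR ((C IFF (B XOR C)) AND (D IMPLIES (NOT (A OR B) XOR B))) = true XOR false = true
(A IFF B) XOR ((D IFF (A XOR D)) XOR ((C IFF (B XOR C)) AND (D IMPLIES (NOT (A OR B) XOR B)))) = false XOR true = true
NOT ((A IFF B) XOR ((D IFF (A XOR D)) XOR ((C IFF (B XOR C)) AND (D IMPLIES (NOT (A OR B) XOR B))))) = NOT true = false
((A XOR C) IFF B) IMPLIES NOT ((A IFF B) XOR ((D IFF (A XOR D)) XOR ((C IFF (B XOR C)) AND (D IMPLIES (NOT (A OR B) XOR B))))) = false IMPLIES false = true
((B XOR C) IFF A) IFF (((A XOR C) IFF B) IMPLIES NOT ((A IFF B) XOR ((D IFF (A XOR D)) XOR ((C IFF (B XOR C)) AND (D IMPLIES (NOT (A OR B) XOR B)))))) = false IFF true = false

false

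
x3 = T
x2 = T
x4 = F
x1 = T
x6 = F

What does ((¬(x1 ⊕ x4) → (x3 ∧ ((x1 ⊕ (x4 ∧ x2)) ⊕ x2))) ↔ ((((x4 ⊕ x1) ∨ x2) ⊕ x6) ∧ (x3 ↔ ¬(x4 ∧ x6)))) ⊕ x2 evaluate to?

F

x1 ⊕ x4 = T ⊕ F = T
¬(x1 ⊕ x4) = ¬T = F
x4 ∧ x2 = F ∧ T = F
x1 ⊕ (x4 ∧ x2) = T ⊕ F = T
(x1 ⊕ (x4 ∧ x2)) ⊕ x2 = T ⊕ T = F
x3 ∧ ((x1 ⊕ (x4 ∧ x2)) ⊕ x2) = T ∧ F = F
¬(x1 ⊕ x4) → (x3 ∧ ((x1 ⊕ (x4 ∧ x2)) ⊕ x2)) = F → F = T
x4 ⊕ x1 = F ⊕ T = T
(x4 ⊕ x1) ∨ x2 = T ∨ T = T
((x4 ⊕ x1) ∨ x2) ⊕ x6 = T ⊕ F = T
x4 ∧ x6 = F ∧ F = F
¬(x4 ∧ x6) = ¬F = T
x3 ↔ ¬(x4 ∧ x6) = T ↔ T = T
(((x4 ⊕ x1) ∨ x2) ⊕ x6) ∧ (x3 ↔ ¬(x4 ∧ x6)) = T ∧ T = T
(¬(x1 ⊕ x4) → (x3 ∧ ((x1 ⊕ (x4 ∧ x2)) ⊕ x2))) ↔ ((((x4 ⊕ x1) ∨ x2) ⊕ x6) ∧ (x3 ↔ ¬(x4 ∧ x6))) = T ↔ T = T
((¬(x1 ⊕ x4) → (x3 ∧ ((x1 ⊕ (x4 ∧ x2)) ⊕ x2))) ↔ ((((x4 ⊕ x1) ∨ x2) ⊕ x6) ∧ (x3 ↔ ¬(x4 ∧ x6)))) ⊕ x2 = T ⊕ T = F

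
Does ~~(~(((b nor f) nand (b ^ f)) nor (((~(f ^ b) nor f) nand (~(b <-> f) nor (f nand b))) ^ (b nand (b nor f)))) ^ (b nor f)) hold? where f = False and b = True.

b nor f = True nor False = False
b ^ f = True ^ False = True
(b nor f) nand (b ^ f) = False nand True = True
f ^ b = False ^ True = True
~(f ^ b) = ~True = False
~(f ^ b) nor f = False nor False = True
b <-> f = True <-> False = False
~(b <-> f) = ~False = True
f nand b = False nand True = True
~(b <-> f) nor (f nand b) = True nor True = False
(~(f ^ b) nor f) nand (~(b <-> f) nor (f nand b)) = True nand False = True
b nor f = True nor False = False
b nand (b nor f) = True nand False = True
((~(f ^ b) nor f) nand (~(b <-> f) nor (f nand b))) ^ (b nand (b nor f)) = True ^ True = False
((b nor f) nand (b ^ f)) nor (((~(f ^ b) nor f) nand (~(b <-> f) nor (f nand b))) ^ (b nand (b nor f))) = True nor False = False
~(((b nor f) nand (b ^ f)) nor (((~(f ^ b) nor f) nand (~(b <-> f) nor (f nand b))) ^ (b nand (b nor f)))) = ~False = True
b nor f = True nor False = False
~(((b nor f) nand (b ^ f)) nor (((~(f ^ b) nor f) nand (~(b <-> f) nor (f nand b))) ^ (b nand (b nor f)))) ^ (b nor f) = True ^ False = True
~(~(((b nor f) nand (b ^ f)) nor (((~(f ^ b) nor f) nand (~(b <-> f) nor (f nand b))) ^ (b nand (b nor f)))) ^ (b nor f)) = ~True = False
~~(~(((b nor f) nand (b ^ f)) nor (((~(f ^ b) nor f) nand (~(b <-> f) nor (f nand b))) ^ (b nand (b nor f)))) ^ (b nor f)) = ~False = True

True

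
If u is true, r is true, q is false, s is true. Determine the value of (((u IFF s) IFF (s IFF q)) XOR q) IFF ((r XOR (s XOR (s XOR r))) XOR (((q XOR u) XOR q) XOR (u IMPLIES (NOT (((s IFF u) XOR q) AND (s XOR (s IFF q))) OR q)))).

False

u IFF s = True IFF True = True
s IFF q = True IFF False = False
(u IFF s) IFF (s IFF q) = True IFF False = False
((u IFF s) IFF (s IFF q)) XOR q = False XOR False = False
s XOR r = True XOR True = False
s XOR (s XOR r) = True XOR False = True
r XOR (s XOR (s XOR r)) = True XOR True = False
q XOR u = False XOR True = True
(q XOR u) XOR q = True XOR False = True
s IFF u = True IFF True = True
(s IFF u) XOR q = True XOR False = True
s IFF q = True IFF False = False
s XOR (s IFF q) = True XOR False = True
((s IFF u) XOR q) AND (s XOR (s IFF q)) = True AND True = True
NOT (((s IFF u) XOR q) AND (s XOR (s IFF q))) = NOT True = False
NOT (((s IFF u) XOR q) AND (s XOR (s IFF q))) OR q = False OR False = False
u IMPLIES (NOT (((s IFF u) XOR q) AND (s XOR (s IFF q))) OR q) = True IMPLIES False = False
((q XOR u) XOR q) XOR (u IMPLIES (NOT (((s IFF u) XOR q) AND (s XOR (s IFF q))) OR q)) = True XOR False = True
(r XOR (s XOR (s XOR r))) XOR (((q XOR u) XOR q) XOR (u IMPLIES (NOT (((s IFF u) XOR q) AND (s XOR (s IFF q))) OR q))) = False XOR True = True
(((u IFF s) IFF (s IFF q)) XOR q) IFF ((r XOR (s XOR (s XOR r))) XOR (((q XOR u) XOR q) XOR (u IMPLIES (NOT (((s IFF u) XOR q) AND (s XOR (s IFF q))) OR q)))) = False IFF True = False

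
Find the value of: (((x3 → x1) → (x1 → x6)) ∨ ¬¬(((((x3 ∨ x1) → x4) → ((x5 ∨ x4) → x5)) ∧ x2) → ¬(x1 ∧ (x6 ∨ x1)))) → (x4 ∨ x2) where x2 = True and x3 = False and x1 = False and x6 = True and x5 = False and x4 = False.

x3 → x1 = False → False = True
x1 → x6 = False → True = True
(x3 → x1) → (x1 → x6) = True → True = True
x3 ∨ x1 = False ∨ False = False
(x3 ∨ x1) → x4 = False → False = True
x5 ∨ x4 = False ∨ False = False
(x5 ∨ x4) → x5 = False → False = True
((x3 ∨ x1) → x4) → ((x5 ∨ x4) → x5) = True → True = True
(((x3 ∨ x1) → x4) → ((x5 ∨ x4) → x5)) ∧ x2 = True ∧ True = True
x6 ∨ x1 = True ∨ False = True
x1 ∧ (x6 ∨ x1) = False ∧ True = False
¬(x1 ∧ (x6 ∨ x1)) = ¬False = True
((((x3 ∨ x1) → x4) → ((x5 ∨ x4) → x5)) ∧ x2) → ¬(x1 ∧ (x6 ∨ x1)) = True → True = True
¬(((((x3 ∨ x1) → x4) → ((x5 ∨ x4) → x5)) ∧ x2) → ¬(x1 ∧ (x6 ∨ x1))) = ¬True = False
¬¬(((((x3 ∨ x1) → x4) → ((x5 ∨ x4) → x5)) ∧ x2) → ¬(x1 ∧ (x6 ∨ x1))) = ¬False = True
((x3 → x1) → (x1 → x6)) ∨ ¬¬(((((x3 ∨ x1) → x4) → ((x5 ∨ x4) → x5)) ∧ x2) → ¬(x1 ∧ (x6 ∨ x1))) = True ∨ True = True
x4 ∨ x2 = False ∨ True = True
(((x3 → x1) → (x1 → x6)) ∨ ¬¬(((((x3 ∨ x1) → x4) → ((x5 ∨ x4) → x5)) ∧ x2) → ¬(x1 ∧ (x6 ∨ x1)))) → (x4 ∨ x2) = True → True = True

True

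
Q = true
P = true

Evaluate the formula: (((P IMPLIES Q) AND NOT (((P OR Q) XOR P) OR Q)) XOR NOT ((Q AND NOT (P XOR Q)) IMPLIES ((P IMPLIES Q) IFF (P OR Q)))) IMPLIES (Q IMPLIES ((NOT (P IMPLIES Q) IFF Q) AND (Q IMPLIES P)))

P IMPLIES Q = true IMPLIES true = true
P OR Q = true OR true = true
(P OR Q) XOR P = true XOR true = false
((P OR Q) XOR P) OR Q = false OR true = true
NOT (((P OR Q) XOR P) OR Q) = NOT true = false
(P IMPLIES Q) AND NOT (((P OR Q) XOR P) OR Q) = true AND false = false
P XOR Q = true XOR true = false
NOT (P XOR Q) = NOT false = true
Q AND NOT (P XOR Q) = true AND true = true
P IMPLIES Q = true IMPLIES true = true
P OR Q = true OR true = true
(P IMPLIES Q) IFF (P OR Q) = true IFF true = true
(Q AND NOT (P XOR Q)) IMPLIES ((P IMPLIES Q) IFF (P OR Q)) = true IMPLIES true = true
NOT ((Q AND NOT (P XOR Q)) IMPLIES ((P IMPLIES Q) IFF (P OR Q))) = NOT true = false
((P IMPLIES Q) AND NOT (((P OR Q) XOR P) OR Q)) XOR NOT ((Q AND NOT (P XOR Q)) IMPLIES ((P IMPLIES Q) IFF (P OR Q))) = false XOR false = false
P IMPLIES Q = true IMPLIES true = true
NOT (P IMPLIES Q) = NOT true = false
NOT (P IMPLIES Q) IFF Q = false IFF true = false
Q IMPLIES P = true IMPLIES true = true
(NOT (P IMPLIES Q) IFF Q) AND (Q IMPLIES P) = false AND true = false
Q IMPLIES ((NOT (P IMPLIES Q) IFF Q) AND (Q IMPLIES P)) = true IMPLIES false = false
(((P IMPLIES Q) AND NOT (((P OR Q) XOR P) OR Q)) XOR NOT ((Q AND NOT (P XOR Q)) IMPLIES ((P IMPLIES Q) IFF (P OR Q)))) IMPLIES (Q IMPLIES ((NOT (P IMPLIES Q) IFF Q) AND (Q IMPLIES P))) = false IMPLIES false = true

true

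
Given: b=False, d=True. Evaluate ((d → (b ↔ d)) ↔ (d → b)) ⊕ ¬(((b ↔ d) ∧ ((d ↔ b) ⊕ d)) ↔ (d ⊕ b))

b ↔ d = False ↔ True = False
d → (b ↔ d) = True → False = False
d → b = True → False = False
(d → (b ↔ d)) ↔ (d → b) = False ↔ False = True
b ↔ d = False ↔ True = False
d ↔ b = True ↔ False = False
(d ↔ b) ⊕ d = False ⊕ True = True
(b ↔ d) ∧ ((d ↔ b) ⊕ d) = False ∧ True = False
d ⊕ b = True ⊕ False = True
((b ↔ d) ∧ ((d ↔ b) ⊕ d)) ↔ (d ⊕ b) = False ↔ True = False
¬(((b ↔ d) ∧ ((d ↔ b) ⊕ d)) ↔ (d ⊕ b)) = ¬False = True
((d → (b ↔ d)) ↔ (d → b)) ⊕ ¬(((b ↔ d) ∧ ((d ↔ b) ⊕ d)) ↔ (d ⊕ b)) = True ⊕ True = False

False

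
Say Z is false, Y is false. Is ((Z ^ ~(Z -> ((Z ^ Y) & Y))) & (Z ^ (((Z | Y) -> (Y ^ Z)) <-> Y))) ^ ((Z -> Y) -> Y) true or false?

Substituting Z=0, Y=0:
Z ^ Y = 0 ^ 0 = 0
(Z ^ Y) & Y = 0 & 0 = 0
Z -> ((Z ^ Y) & Y) = 0 -> 0 = 1
~(Z -> ((Z ^ Y) & Y)) = ~1 = 0
Z ^ ~(Z -> ((Z ^ Y) & Y)) = 0 ^ 0 = 0
Z | Y = 0 | 0 = 0
Y ^ Z = 0 ^ 0 = 0
(Z | Y) -> (Y ^ Z) = 0 -> 0 = 1
((Z | Y) -> (Y ^ Z)) <-> Y = 1 <-> 0 = 0
Z ^ (((Z | Y) -> (Y ^ Z)) <-> Y) = 0 ^ 0 = 0
(Z ^ ~(Z -> ((Z ^ Y) & Y))) & (Z ^ (((Z | Y) -> (Y ^ Z)) <-> Y)) = 0 & 0 = 0
Z -> Y = 0 -> 0 = 1
(Z -> Y) -> Y = 1 -> 0 = 0
((Z ^ ~(Z -> ((Z ^ Y) & Y))) & (Z ^ (((Z | Y) -> (Y ^ Z)) <-> Y))) ^ ((Z -> Y) -> Y) = 0 ^ 0 = 0

0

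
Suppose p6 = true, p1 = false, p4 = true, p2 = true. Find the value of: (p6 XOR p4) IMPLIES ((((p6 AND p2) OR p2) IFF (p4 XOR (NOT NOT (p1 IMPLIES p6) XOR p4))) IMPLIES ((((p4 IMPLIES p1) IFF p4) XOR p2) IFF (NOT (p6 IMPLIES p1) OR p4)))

Substituting p6=true, p1=false, p4=true, p2=true:
p6 XOR p4 = true XOR true = false
p6 AND p2 = true AND true = true
(p6 AND p2) OR p2 = true OR true = true
p1 IMPLIES p6 = false IMPLIES true = true
NOT (p1 IMPLIES p6) = NOT true = false
NOT NOT (p1 IMPLIES p6) = NOT false = true
NOT NOT (p1 IMPLIES p6) XOR p4 = true XOR true = false
p4 XOR (NOT NOT (p1 IMPLIES p6) XOR p4) = true XOR false = true
((p6 AND p2) OR p2) IFF (p4 XOR (NOT NOT (p1 IMPLIES p6) XOR p4)) = true IFF true = true
p4 IMPLIES p1 = true IMPLIES false = false
(p4 IMPLIES p1) IFF p4 = false IFF true = false
((p4 IMPLIES p1) IFF p4) XOR p2 = false XOR true = true
p6 IMPLIES p1 = true IMPLIES false = false
NOT (p6 IMPLIES p1) = NOT false = true
NOT (p6 IMPLIES p1) OR p4 = true OR true = true
(((p4 IMPLIES p1) IFF p4) XOR p2) IFF (NOT (p6 IMPLIES p1) OR p4) = true IFF true = true
(((p6 AND p2) OR p2) IFF (p4 XOR (NOT NOT (p1 IMPLIES p6) XOR p4))) IMPLIES ((((p4 IMPLIES p1) IFF p4) XOR p2) IFF (NOT (p6 IMPLIES p1) OR p4)) = true IMPLIES true = true
(p6 XOR p4) IMPLIES ((((p6 AND p2) OR p2) IFF (p4 XOR (NOT NOT (p1 IMPLIES p6) XOR p4))) IMPLIES ((((p4 IMPLIES p1) IFF p4) XOR p2) IFF (NOT (p6 IMPLIES p1) OR p4))) = false IMPLIES true = true

true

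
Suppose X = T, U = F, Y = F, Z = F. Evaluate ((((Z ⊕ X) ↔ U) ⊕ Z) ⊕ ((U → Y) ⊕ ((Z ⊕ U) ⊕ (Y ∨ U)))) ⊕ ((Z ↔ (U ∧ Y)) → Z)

Z ⊕ X = F ⊕ T = T
(Z ⊕ X) ↔ U = T ↔ F = F
((Z ⊕ X) ↔ U) ⊕ Z = F ⊕ F = F
U → Y = F → F = T
Z ⊕ U = F ⊕ F = F
Y ∨ U = F ∨ F = F
(Z ⊕ U) ⊕ (Y ∨ U) = F ⊕ F = F
(U → Y) ⊕ ((Z ⊕ U) ⊕ (Y ∨ U)) = T ⊕ F = T
(((Z ⊕ X) ↔ U) ⊕ Z) ⊕ ((U → Y) ⊕ ((Z ⊕ U) ⊕ (Y ∨ U))) = F ⊕ T = T
U ∧ Y = F ∧ F = F
Z ↔ (U ∧ Y) = F ↔ F = T
(Z ↔ (U ∧ Y)) → Z = T → F = F
((((Z ⊕ X) ↔ U) ⊕ Z) ⊕ ((U → Y) ⊕ ((Z ⊕ U) ⊕ (Y ∨ U)))) ⊕ ((Z ↔ (U ∧ Y)) → Z) = T ⊕ F = T

T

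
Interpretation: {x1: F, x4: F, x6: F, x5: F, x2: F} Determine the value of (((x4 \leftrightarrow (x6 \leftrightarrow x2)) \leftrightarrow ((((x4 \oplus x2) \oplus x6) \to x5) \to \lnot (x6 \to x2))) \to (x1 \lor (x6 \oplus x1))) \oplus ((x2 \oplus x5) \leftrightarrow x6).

x6 \leftrightarrow x2 = F \leftrightarrow F = T
x4 \leftrightarrow (x6 \leftrightarrow x2) = F \leftrightarrow T = F
x4 \oplus x2 = F \oplus F = F
(x4 \oplus x2) \oplus x6 = F \oplus F = F
((x4 \oplus x2) \oplus x6) \to x5 = F \to F = T
x6 \to x2 = F \to F = T
\lnot (x6 \to x2) = \lnot T = F
(((x4 \oplus x2) \oplus x6) \to x5) \to \lnot (x6 \to x2) = T \to F = F
(x4 \leftrightarrow (x6 \leftrightarrow x2)) \leftrightarrow ((((x4 \oplus x2) \oplus x6) \to x5) \to \lnot (x6 \to x2)) = F \leftrightarrow F = T
x6 \oplus x1 = F \oplus F = F
x1 \lor (x6 \oplus x1) = F \lor F = F
((x4 \leftrightarrow (x6 \leftrightarrow x2)) \leftrightarrow ((((x4 \oplus x2) \oplus x6) \to x5) \to \lnot (x6 \to x2))) \to (x1 \lor (x6 \oplus x1)) = T \to F = F
x2 \oplus x5 = F \oplus F = F
(x2 \oplus x5) \leftrightarrow x6 = F \leftrightarrow F = T
(((x4 \leftrightarrow (x6 \leftrightarrow x2)) \leftrightarrow ((((x4 \oplus x2) \oplus x6) \to x5) \to \lnot (x6 \to x2))) \to (x1 \lor (x6 \oplus x1))) \oplus ((x2 \oplus x5) \leftrightarrow x6) = F \oplus T = T

T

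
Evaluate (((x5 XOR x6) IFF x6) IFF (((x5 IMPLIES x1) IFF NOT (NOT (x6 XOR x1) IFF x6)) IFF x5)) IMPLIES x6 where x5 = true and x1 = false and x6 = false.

false

x5 XOR x6 = true XOR false = true
(x5 XOR x6) IFF x6 = true IFF false = false
x5 IMPLIES x1 = true IMPLIES false = false
x6 XOR x1 = false XOR false = false
NOT (x6 XOR x1) = NOT false = true
NOT (x6 XOR x1) IFF x6 = true IFF false = false
NOT (NOT (x6 XOR x1) IFF x6) = NOT false = true
(x5 IMPLIES x1) IFF NOT (NOT (x6 XOR x1) IFF x6) = false IFF true = false
((x5 IMPLIES x1) IFF NOT (NOT (x6 XOR x1) IFF x6)) IFF x5 = false IFF true = false
((x5 XOR x6) IFF x6) IFF (((x5 IMPLIES x1) IFF NOT (NOT (x6 XOR x1) IFF x6)) IFF x5) = false IFF false = true
(((x5 XOR x6) IFF x6) IFF (((x5 IMPLIES x1) IFF NOT (NOT (x6 XOR x1) IFF x6)) IFF x5)) IMPLIES x6 = true IMPLIES false = false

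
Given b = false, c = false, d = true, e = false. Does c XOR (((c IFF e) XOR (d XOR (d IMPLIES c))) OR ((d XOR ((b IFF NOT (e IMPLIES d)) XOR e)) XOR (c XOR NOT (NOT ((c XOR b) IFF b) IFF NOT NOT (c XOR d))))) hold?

c IFF e = false IFF false = true
d IMPLIES c = true IMPLIES false = false
d XOR (d IMPLIES c) = true XOR false = true
(c IFF e) XOR (d XOR (d IMPLIES c)) = true XOR true = false
e IMPLIES d = false IMPLIES true = true
NOT (e IMPLIES d) = NOT true = false
b IFF NOT (e IMPLIES d) = false IFF false = true
(b IFF NOT (e IMPLIES d)) XOR e = true XOR false = true
d XOR ((b IFF NOT (e IMPLIES d)) XOR e) = true XOR true = false
c XOR b = false XOR false = false
(c XOR b) IFF b = false IFF false = true
NOT ((c XOR b) IFF b) = NOT true = false
c XOR d = false XOR true = true
NOT (c XOR d) = NOT true = false
NOT NOT (c XOR d) = NOT false = true
NOT ((c XOR b) IFF b) IFF NOT NOT (c XOR d) = false IFF true = false
NOT (NOT ((c XOR b) IFF b) IFF NOT NOT (c XOR d)) = NOT false = true
c XOR NOT (NOT ((c XOR b) IFF b) IFF NOT NOT (c XOR d)) = false XOR true = true
(d XOR ((b IFF NOT (e IMPLIES d)) XOR e)) XOR (c XOR NOT (NOT ((c XOR b) IFF b) IFF NOT NOT (c XOR d))) = false XOR true = true
((c IFF e) XOR (d XOR (d IMPLIES c))) OR ((d XOR ((b IFF NOT (e IMPLIES d)) XOR e)) XOR (c XOR NOT (NOT ((c XOR b) IFF b) IFF NOT NOT (c XOR d)))) = false OR true = true
c XOR (((c IFF e) XOR (d XOR (d IMPLIES c))) OR ((d XOR ((b IFF NOT (e IMPLIES d)) XOR e)) XOR (c XOR NOT (NOT ((c XOR b) IFF b) IFF NOT NOT (c XOR d))))) = false XOR true = true

true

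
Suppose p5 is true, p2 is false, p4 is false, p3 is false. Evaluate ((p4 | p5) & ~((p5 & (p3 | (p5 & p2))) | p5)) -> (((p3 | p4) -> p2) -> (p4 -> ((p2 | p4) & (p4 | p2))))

True

Substituting p5=True, p2=False, p4=False, p3=False:
p4 | p5 = False | True = True
p5 & p2 = True & False = False
p3 | (p5 & p2) = False | False = False
p5 & (p3 | (p5 & p2)) = True & False = False
(p5 & (p3 | (p5 & p2))) | p5 = False | True = True
~((p5 & (p3 | (p5 & p2))) | p5) = ~True = False
(p4 | p5) & ~((p5 & (p3 | (p5 & p2))) | p5) = True & False = False
p3 | p4 = False | False = False
(p3 | p4) -> p2 = False -> False = True
p2 | p4 = False | False = False
p4 | p2 = False | False = False
(p2 | p4) & (p4 | p2) = False & False = False
p4 -> ((p2 | p4) & (p4 | p2)) = False -> False = True
((p3 | p4) -> p2) -> (p4 -> ((p2 | p4) & (p4 | p2))) = True -> True = True
((p4 | p5) & ~((p5 & (p3 | (p5 & p2))) | p5)) -> (((p3 | p4) -> p2) -> (p4 -> ((p2 | p4) & (p4 | p2)))) = False -> True = True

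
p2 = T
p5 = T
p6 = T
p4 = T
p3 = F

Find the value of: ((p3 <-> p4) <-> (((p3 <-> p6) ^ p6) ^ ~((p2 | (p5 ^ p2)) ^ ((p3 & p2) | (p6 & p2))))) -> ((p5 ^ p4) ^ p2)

p3 <-> p4 = F <-> T = F
p3 <-> p6 = F <-> T = F
(p3 <-> p6) ^ p6 = F ^ T = T
p5 ^ p2 = T ^ T = F
p2 | (p5 ^ p2) = T | F = T
p3 & p2 = F & T = F
p6 & p2 = T & T = T
(p3 & p2) | (p6 & p2) = F | T = T
(p2 | (p5 ^ p2)) ^ ((p3 & p2) | (p6 & p2)) = T ^ T = F
~((p2 | (p5 ^ p2)) ^ ((p3 & p2) | (p6 & p2))) = ~F = T
((p3 <-> p6) ^ p6) ^ ~((p2 | (p5 ^ p2)) ^ ((p3 & p2) | (p6 & p2))) = T ^ T = F
(p3 <-> p4) <-> (((p3 <-> p6) ^ p6) ^ ~((p2 | (p5 ^ p2)) ^ ((p3 & p2) | (p6 & p2)))) = F <-> F = T
p5 ^ p4 = T ^ T = F
(p5 ^ p4) ^ p2 = F ^ T = T
((p3 <-> p4) <-> (((p3 <-> p6) ^ p6) ^ ~((p2 | (p5 ^ p2)) ^ ((p3 & p2) | (p6 & p2))))) -> ((p5 ^ p4) ^ p2) = T -> T = T

T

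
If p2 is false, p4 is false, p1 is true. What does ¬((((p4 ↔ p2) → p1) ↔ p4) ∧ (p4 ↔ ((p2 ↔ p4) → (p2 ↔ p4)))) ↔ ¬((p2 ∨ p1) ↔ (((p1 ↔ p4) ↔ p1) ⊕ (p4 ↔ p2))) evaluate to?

F

Substituting p2=F, p4=F, p1=T:
p4 ↔ p2 = F ↔ F = T
(p4 ↔ p2) → p1 = T → T = T
((p4 ↔ p2) → p1) ↔ p4 = T ↔ F = F
p2 ↔ p4 = F ↔ F = T
p2 ↔ p4 = F ↔ F = T
(p2 ↔ p4) → (p2 ↔ p4) = T → T = T
p4 ↔ ((p2 ↔ p4) → (p2 ↔ p4)) = F ↔ T = F
(((p4 ↔ p2) → p1) ↔ p4) ∧ (p4 ↔ ((p2 ↔ p4) → (p2 ↔ p4))) = F ∧ F = F
¬((((p4 ↔ p2) → p1) ↔ p4) ∧ (p4 ↔ ((p2 ↔ p4) → (p2 ↔ p4)))) = ¬F = T
p2 ∨ p1 = F ∨ T = T
p1 ↔ p4 = T ↔ F = F
(p1 ↔ p4) ↔ p1 = F ↔ T = F
p4 ↔ p2 = F ↔ F = T
((p1 ↔ p4) ↔ p1) ⊕ (p4 ↔ p2) = F ⊕ T = T
(p2 ∨ p1) ↔ (((p1 ↔ p4) ↔ p1) ⊕ (p4 ↔ p2)) = T ↔ T = T
¬((p2 ∨ p1) ↔ (((p1 ↔ p4) ↔ p1) ⊕ (p4 ↔ p2))) = ¬T = F
¬((((p4 ↔ p2) → p1) ↔ p4) ∧ (p4 ↔ ((p2 ↔ p4) → (p2 ↔ p4)))) ↔ ¬((p2 ∨ p1) ↔ (((p1 ↔ p4) ↔ p1) ⊕ (p4 ↔ p2))) = T ↔ F = F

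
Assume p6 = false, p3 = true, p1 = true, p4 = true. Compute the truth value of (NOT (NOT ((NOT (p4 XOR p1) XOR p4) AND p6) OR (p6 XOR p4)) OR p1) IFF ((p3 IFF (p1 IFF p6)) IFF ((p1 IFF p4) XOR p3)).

p4 XOR p1 = true XOR true = false
NOT (p4 XOR p1) = NOT false = true
NOT (p4 XOR p1) XOR p4 = true XOR true = false
(NOT (p4 XOR p1) XOR p4) AND p6 = false AND false = false
NOT ((NOT (p4 XOR p1) XOR p4) AND p6) = NOT false = true
p6 XOR p4 = false XOR true = true
NOT ((NOT (p4 XOR p1) XOR p4) AND p6) OR (p6 XOR p4) = true OR true = true
NOT (NOT ((NOT (p4 XOR p1) XOR p4) AND p6) OR (p6 XOR p4)) = NOT true = false
NOT (NOT ((NOT (p4 XOR p1) XOR p4) AND p6) OR (p6 XOR p4)) OR p1 = false OR true = true
p1 IFF p6 = true IFF false = false
p3 IFF (p1 IFF p6) = true IFF false = false
p1 IFF p4 = true IFF true = true
(p1 IFF p4) XOR p3 = true XOR true = false
(p3 IFF (p1 IFF p6)) IFF ((p1 IFF p4) XOR p3) = false IFF false = true
(NOT (NOT ((NOT (p4 XOR p1) XOR p4) AND p6) OR (p6 XOR p4)) OR p1) IFF ((p3 IFF (p1 IFF p6)) IFF ((p1 IFF p4) XOR p3)) = true IFF true = true

true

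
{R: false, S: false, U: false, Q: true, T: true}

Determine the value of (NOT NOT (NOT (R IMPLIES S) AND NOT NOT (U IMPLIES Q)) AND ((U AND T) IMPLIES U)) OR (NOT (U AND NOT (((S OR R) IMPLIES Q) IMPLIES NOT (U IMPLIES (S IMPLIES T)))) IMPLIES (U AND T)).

false

R IMPLIES S = false IMPLIES false = true
NOT (R IMPLIES S) = NOT true = false
U IMPLIES Q = false IMPLIES true = true
NOT (U IMPLIES Q) = NOT true = false
NOT NOT (U IMPLIES Q) = NOT false = true
NOT (R IMPLIES S) AND NOT NOT (U IMPLIES Q) = false AND true = false
NOT (NOT (R IMPLIES S) AND NOT NOT (U IMPLIES Q)) = NOT false = true
NOT NOT (NOT (R IMPLIES S) AND NOT NOT (U IMPLIES Q)) = NOT true = false
U AND T = false AND true = false
(U AND T) IMPLIES U = false IMPLIES false = true
NOT NOT (NOT (R IMPLIES S) AND NOT NOT (U IMPLIES Q)) AND ((U AND T) IMPLIES U) = false AND true = false
S OR R = false OR false = false
(S OR R) IMPLIES Q = false IMPLIES true = true
S IMPLIES T = false IMPLIES true = true
U IMPLIES (S IMPLIES T) = false IMPLIES true = true
NOT (U IMPLIES (S IMPLIES T)) = NOT true = false
((S OR R) IMPLIES Q) IMPLIES NOT (U IMPLIES (S IMPLIES T)) = true IMPLIES false = false
NOT (((S OR R) IMPLIES Q) IMPLIES NOT (U IMPLIES (S IMPLIES T))) = NOT false = true
U AND NOT (((S OR R) IMPLIES Q) IMPLIES NOT (U IMPLIES (S IMPLIES T))) = false AND true = false
NOT (U AND NOT (((S OR R) IMPLIES Q) IMPLIES NOT (U IMPLIES (S IMPLIES T)))) = NOT false = true
U AND T = false AND true = false
NOT (U AND NOT (((S OR R) IMPLIES Q) IMPLIES NOT (U IMPLIES (S IMPLIES T)))) IMPLIES (U AND T) = true IMPLIES false = false
(NOT NOT (NOT (R IMPLIES S) AND NOT NOT (U IMPLIES Q)) AND ((U AND T) IMPLIES U)) OR (NOT (U AND NOT (((S OR R) IMPLIES Q) IMPLIES NOT (U IMPLIES (S IMPLIES T)))) IMPLIES (U AND T)) = false OR false = false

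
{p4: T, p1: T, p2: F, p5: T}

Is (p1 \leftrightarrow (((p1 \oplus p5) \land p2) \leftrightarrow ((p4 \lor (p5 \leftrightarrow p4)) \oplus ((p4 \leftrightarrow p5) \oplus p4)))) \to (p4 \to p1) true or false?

Substituting p4=T, p1=T, p2=F, p5=T:
p1 \oplus p5 = T \oplus T = F
(p1 \oplus p5) \land p2 = F \land F = F
p5 \leftrightarrow p4 = T \leftrightarrow T = T
p4 \lor (p5 \leftrightarrow p4) = T \lor T = T
p4 \leftrightarrow p5 = T \leftrightarrow T = T
(p4 \leftrightarrow p5) \oplus p4 = T \oplus T = F
(p4 \lor (p5 \leftrightarrow p4)) \oplus ((p4 \leftrightarrow p5) \oplus p4) = T \oplus F = T
((p1 \oplus p5) \land p2) \leftrightarrow ((p4 \lor (p5 \leftrightarrow p4)) \oplus ((p4 \leftrightarrow p5) \oplus p4)) = F \leftrightarrow T = F
p1 \leftrightarrow (((p1 \oplus p5) \land p2) \leftrightarrow ((p4 \lor (p5 \leftrightarrow p4)) \oplus ((p4 \leftrightarrow p5) \oplus p4))) = T \leftrightarrow F = F
p4 \to p1 = T \to T = T
(p1 \leftrightarrow (((p1 \oplus p5) \land p2) \leftrightarrow ((p4 \lor (p5 \leftrightarrow p4)) \oplus ((p4 \leftrightarrow p5) \oplus p4)))) \to (p4 \to p1) = F \to T = T

T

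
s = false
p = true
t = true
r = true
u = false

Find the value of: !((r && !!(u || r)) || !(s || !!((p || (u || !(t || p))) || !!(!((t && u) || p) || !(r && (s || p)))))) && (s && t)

false

Substituting s=false, p=true, t=true, r=true, u=false:
u || r = false || true = true
!(u || r) = !true = false
!!(u || r) = !false = true
r && !!(u || r) = true && true = true
t || p = true || true = true
!(t || p) = !true = false
u || !(t || p) = false || false = false
p || (u || !(t || p)) = true || false = true
t && u = true && false = false
(t && u) || p = false || true = true
!((t && u) || p) = !true = false
s || p = false || true = true
r && (s || p) = true && true = true
!(r && (s || p)) = !true = false
!((t && u) || p) || !(r && (s || p)) = false || false = false
!(!((t && u) || p) || !(r && (s || p))) = !false = true
!!(!((t && u) || p) || !(r && (s || p))) = !true = false
(p || (u || !(t || p))) || !!(!((t && u) || p) || !(r && (s || p))) = true || false = true
!((p || (u || !(t || p))) || !!(!((t && u) || p) || !(r && (s || p)))) = !true = false
!!((p || (u || !(t || p))) || !!(!((t && u) || p) || !(r && (s || p)))) = !false = true
s || !!((p || (u || !(t || p))) || !!(!((t && u) || p) || !(r && (s || p)))) = false || true = true
!(s || !!((p || (u || !(t || p))) || !!(!((t && u) || p) || !(r && (s || p))))) = !true = false
(r && !!(u || r)) || !(s || !!((p || (u || !(t || p))) || !!(!((t && u) || p) || !(r && (s || p))))) = true || false = true
!((r && !!(u || r)) || !(s || !!((p || (u || !(t || p))) || !!(!((t && u) || p) || !(r && (s || p)))))) = !true = false
s && t = false && true = false
!((r && !!(u || r)) || !(s || !!((p || (u || !(t || p))) || !!(!((t && u) || p) || !(r && (s || p)))))) && (s && t) = false && false = false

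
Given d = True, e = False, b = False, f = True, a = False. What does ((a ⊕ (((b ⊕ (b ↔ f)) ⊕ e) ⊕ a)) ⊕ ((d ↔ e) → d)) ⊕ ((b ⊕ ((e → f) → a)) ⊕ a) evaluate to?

Substituting d=True, e=False, b=False, f=True, a=False:
b ↔ f = False ↔ True = False
b ⊕ (b ↔ f) = False ⊕ False = False
(b ⊕ (b ↔ f)) ⊕ e = False ⊕ False = False
((b ⊕ (b ↔ f)) ⊕ e) ⊕ a = False ⊕ False = False
a ⊕ (((b ⊕ (b ↔ f)) ⊕ e) ⊕ a) = False ⊕ False = False
d ↔ e = True ↔ False = False
(d ↔ e) → d = False → True = True
(a ⊕ (((b ⊕ (b ↔ f)) ⊕ e) ⊕ a)) ⊕ ((d ↔ e) → d) = False ⊕ True = True
e → f = False → True = True
(e → f) → a = True → False = False
b ⊕ ((e → f) → a) = False ⊕ False = False
(b ⊕ ((e → f) → a)) ⊕ a = False ⊕ False = False
((a ⊕ (((b ⊕ (b ↔ f)) ⊕ e) ⊕ a)) ⊕ ((d ↔ e) → d)) ⊕ ((b ⊕ ((e → f) → a)) ⊕ a) = True ⊕ False = True

True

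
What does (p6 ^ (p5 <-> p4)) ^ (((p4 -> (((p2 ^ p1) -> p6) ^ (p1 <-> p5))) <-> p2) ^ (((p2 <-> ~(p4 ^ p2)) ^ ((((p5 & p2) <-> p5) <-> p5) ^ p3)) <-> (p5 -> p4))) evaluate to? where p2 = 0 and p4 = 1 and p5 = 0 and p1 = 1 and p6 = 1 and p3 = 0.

0

Substituting p2=0, p4=1, p5=0, p1=1, p6=1, p3=0:
p5 <-> p4 = 0 <-> 1 = 0
p6 ^ (p5 <-> p4) = 1 ^ 0 = 1
p2 ^ p1 = 0 ^ 1 = 1
(p2 ^ p1) -> p6 = 1 -> 1 = 1
p1 <-> p5 = 1 <-> 0 = 0
((p2 ^ p1) -> p6) ^ (p1 <-> p5) = 1 ^ 0 = 1
p4 -> (((p2 ^ p1) -> p6) ^ (p1 <-> p5)) = 1 -> 1 = 1
(p4 -> (((p2 ^ p1) -> p6) ^ (p1 <-> p5))) <-> p2 = 1 <-> 0 = 0
p4 ^ p2 = 1 ^ 0 = 1
~(p4 ^ p2) = ~1 = 0
p2 <-> ~(p4 ^ p2) = 0 <-> 0 = 1
p5 & p2 = 0 & 0 = 0
(p5 & p2) <-> p5 = 0 <-> 0 = 1
((p5 & p2) <-> p5) <-> p5 = 1 <-> 0 = 0
(((p5 & p2) <-> p5) <-> p5) ^ p3 = 0 ^ 0 = 0
(p2 <-> ~(p4 ^ p2)) ^ ((((p5 & p2) <-> p5) <-> p5) ^ p3) = 1 ^ 0 = 1
p5 -> p4 = 0 -> 1 = 1
((p2 <-> ~(p4 ^ p2)) ^ ((((p5 & p2) <-> p5) <-> p5) ^ p3)) <-> (p5 -> p4) = 1 <-> 1 = 1
((p4 -> (((p2 ^ p1) -> p6) ^ (p1 <-> p5))) <-> p2) ^ (((p2 <-> ~(p4 ^ p2)) ^ ((((p5 & p2) <-> p5) <-> p5) ^ p3)) <-> (p5 -> p4)) = 0 ^ 1 = 1
(p6 ^ (p5 <-> p4)) ^ (((p4 -> (((p2 ^ p1) -> p6) ^ (p1 <-> p5))) <-> p2) ^ (((p2 <-> ~(p4 ^ p2)) ^ ((((p5 & p2) <-> p5) <-> p5) ^ p3)) <-> (p5 -> p4))) = 1 ^ 1 = 0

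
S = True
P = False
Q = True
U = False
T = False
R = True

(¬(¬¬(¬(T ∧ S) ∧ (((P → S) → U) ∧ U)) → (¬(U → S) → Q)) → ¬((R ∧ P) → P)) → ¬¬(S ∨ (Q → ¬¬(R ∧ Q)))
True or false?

True

T ∧ S = False ∧ True = False
¬(T ∧ S) = ¬False = True
P → S = False → True = True
(P → S) → U = True → False = False
((P → S) → U) ∧ U = False ∧ False = False
¬(T ∧ S) ∧ (((P → S) → U) ∧ U) = True ∧ False = False
¬(¬(T ∧ S) ∧ (((P → S) → U) ∧ U)) = ¬False = True
¬¬(¬(T ∧ S) ∧ (((P → S) → U) ∧ U)) = ¬True = False
U → S = False → True = True
¬(U → S) = ¬True = False
¬(U → S) → Q = False → True = True
¬¬(¬(T ∧ S) ∧ (((P → S) → U) ∧ U)) → (¬(U → S) → Q) = False → True = True
¬(¬¬(¬(T ∧ S) ∧ (((P → S) → U) ∧ U)) → (¬(U → S) → Q)) = ¬True = False
R ∧ P = True ∧ False = False
(R ∧ P) → P = False → False = True
¬((R ∧ P) → P) = ¬True = False
¬(¬¬(¬(T ∧ S) ∧ (((P → S) → U) ∧ U)) → (¬(U → S) → Q)) → ¬((R ∧ P) → P) = False → False = True
R ∧ Q = True ∧ True = True
¬(R ∧ Q) = ¬True = False
¬¬(R ∧ Q) = ¬False = True
Q → ¬¬(R ∧ Q) = True → True = True
S ∨ (Q → ¬¬(R ∧ Q)) = True ∨ True = True
¬(S ∨ (Q → ¬¬(R ∧ Q))) = ¬True = False
¬¬(S ∨ (Q → ¬¬(R ∧ Q))) = ¬False = True
(¬(¬¬(¬(T ∧ S) ∧ (((P → S) → U) ∧ U)) → (¬(U → S) → Q)) → ¬((R ∧ P) → P)) → ¬¬(S ∨ (Q → ¬¬(R ∧ Q))) = True → True = True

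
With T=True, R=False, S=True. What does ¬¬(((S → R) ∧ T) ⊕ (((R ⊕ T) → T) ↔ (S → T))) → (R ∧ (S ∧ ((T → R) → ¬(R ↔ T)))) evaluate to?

S → R = True → False = False
(S → R) ∧ T = False ∧ True = False
R ⊕ T = False ⊕ True = True
(R ⊕ T) → T = True → True = True
S → T = True → True = True
((R ⊕ T) → T) ↔ (S → T) = True ↔ True = True
((S → R) ∧ T) ⊕ (((R ⊕ T) → T) ↔ (S → T)) = False ⊕ True = True
¬(((S → R) ∧ T) ⊕ (((R ⊕ T) → T) ↔ (S → T))) = ¬True = False
¬¬(((S → R) ∧ T) ⊕ (((R ⊕ T) → T) ↔ (S → T))) = ¬False = True
T → R = True → False = False
R ↔ T = False ↔ True = False
¬(R ↔ T) = ¬False = True
(T → R) → ¬(R ↔ T) = False → True = True
S ∧ ((T → R) → ¬(R ↔ T)) = True ∧ True = True
R ∧ (S ∧ ((T → R) → ¬(R ↔ T))) = False ∧ True = False
¬¬(((S → R) ∧ T) ⊕ (((R ⊕ T) → T) ↔ (S → T))) → (R ∧ (S ∧ ((T → R) → ¬(R ↔ T)))) = True → False = False

False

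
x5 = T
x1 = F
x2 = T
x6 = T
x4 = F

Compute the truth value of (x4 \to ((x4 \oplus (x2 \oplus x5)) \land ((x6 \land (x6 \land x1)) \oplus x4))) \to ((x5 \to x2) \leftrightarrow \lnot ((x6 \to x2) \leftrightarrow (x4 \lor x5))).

F

x2 \oplus x5 = T \oplus T = F
x4 \oplus (x2 \oplus x5) = F \oplus F = F
x6 \land x1 = T \land F = F
x6 \land (x6 \land x1) = T \land F = F
(x6 \land (x6 \land x1)) \oplus x4 = F \oplus F = F
(x4 \oplus (x2 \oplus x5)) \land ((x6 \land (x6 \land x1)) \oplus x4) = F \land F = F
x4 \to ((x4 \oplus (x2 \oplus x5)) \land ((x6 \land (x6 \land x1)) \oplus x4)) = F \to F = T
x5 \to x2 = T \to T = T
x6 \to x2 = T \to T = T
x4 \lor x5 = F \lor T = T
(x6 \to x2) \leftrightarrow (x4 \lor x5) = T \leftrightarrow T = T
\lnot ((x6 \to x2) \leftrightarrow (x4 \lor x5)) = \lnot T = F
(x5 \to x2) \leftrightarrow \lnot ((x6 \to x2) \leftrightarrow (x4 \lor x5)) = T \leftrightarrow F = F
(x4 \to ((x4 \oplus (x2 \oplus x5)) \land ((x6 \land (x6 \land x1)) \oplus x4))) \to ((x5 \to x2) \leftrightarrow \lnot ((x6 \to x2) \leftrightarrow (x4 \lor x5))) = T \to F = F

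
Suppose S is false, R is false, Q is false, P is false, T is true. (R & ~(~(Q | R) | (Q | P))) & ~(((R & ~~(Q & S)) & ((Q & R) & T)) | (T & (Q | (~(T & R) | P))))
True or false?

Q | R = 0 | 0 = 0
~(Q | R) = ~0 = 1
Q | P = 0 | 0 = 0
~(Q | R) | (Q | P) = 1 | 0 = 1
~(~(Q | R) | (Q | P)) = ~1 = 0
R & ~(~(Q | R) | (Q | P)) = 0 & 0 = 0
Q & S = 0 & 0 = 0
~(Q & S) = ~0 = 1
~~(Q & S) = ~1 = 0
R & ~~(Q & S) = 0 & 0 = 0
Q & R = 0 & 0 = 0
(Q & R) & T = 0 & 1 = 0
(R & ~~(Q & S)) & ((Q & R) & T) = 0 & 0 = 0
T & R = 1 & 0 = 0
~(T & R) = ~0 = 1
~(T & R) | P = 1 | 0 = 1
Q | (~(T & R) | P) = 0 | 1 = 1
T & (Q | (~(T & R) | P)) = 1 & 1 = 1
((R & ~~(Q & S)) & ((Q & R) & T)) | (T & (Q | (~(T & R) | P))) = 0 | 1 = 1
~(((R & ~~(Q & S)) & ((Q & R) & T)) | (T & (Q | (~(T & R) | P)))) = ~1 = 0
(R & ~(~(Q | R) | (Q | P))) & ~(((R & ~~(Q & S)) & ((Q & R) & T)) | (T & (Q | (~(T & R) | P)))) = 0 & 0 = 0

0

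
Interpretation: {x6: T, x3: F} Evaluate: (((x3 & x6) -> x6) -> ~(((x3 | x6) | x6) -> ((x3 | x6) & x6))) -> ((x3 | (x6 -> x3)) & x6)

T

x3 & x6 = F & T = F
(x3 & x6) -> x6 = F -> T = T
x3 | x6 = F | T = T
(x3 | x6) | x6 = T | T = T
x3 | x6 = F | T = T
(x3 | x6) & x6 = T & T = T
((x3 | x6) | x6) -> ((x3 | x6) & x6) = T -> T = T
~(((x3 | x6) | x6) -> ((x3 | x6) & x6)) = ~T = F
((x3 & x6) -> x6) -> ~(((x3 | x6) | x6) -> ((x3 | x6) & x6)) = T -> F = F
x6 -> x3 = T -> F = F
x3 | (x6 -> x3) = F | F = F
(x3 | (x6 -> x3)) & x6 = F & T = F
(((x3 & x6) -> x6) -> ~(((x3 | x6) | x6) -> ((x3 | x6) & x6))) -> ((x3 | (x6 -> x3)) & x6) = F -> F = T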